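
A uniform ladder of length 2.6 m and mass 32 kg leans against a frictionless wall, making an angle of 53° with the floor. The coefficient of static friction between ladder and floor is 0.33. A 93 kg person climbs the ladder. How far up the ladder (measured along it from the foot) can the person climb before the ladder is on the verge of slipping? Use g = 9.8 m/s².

d ≈ 1.08 m

About the foot of the ladder:
Ladder weight 32×9.8 = 313.6 N acts at 1.3 m along the ladder; its horizontal arm is 1.3·cos53° = 0.7824 m → τ = 245.4 N·m clockwise.
Person weight 93×9.8 = 911.4 N at distance d → arm d·cos53° → τ = 911.4·d·0.6018 clockwise.
Wall normal N at the top has arm L sinθ = 2.076 m counterclockwise, so Στ = 0 gives N·2.076 = 245.4 + 548.5·d.
ΣFy = 0 ⇒ N_floor = 1225 N, so the maximum friction is μ_s·N_floor = 0.33×1225 = 404.2 N. ΣFx = 0 ⇒ N_wall = f, so at the slipping point N = 404.2 N.
Substituting: 404.2×2.076 = 245.4 + 548.5·d ⇒ d = (839.1 − 245.4) / 548.5 = 1.08 m.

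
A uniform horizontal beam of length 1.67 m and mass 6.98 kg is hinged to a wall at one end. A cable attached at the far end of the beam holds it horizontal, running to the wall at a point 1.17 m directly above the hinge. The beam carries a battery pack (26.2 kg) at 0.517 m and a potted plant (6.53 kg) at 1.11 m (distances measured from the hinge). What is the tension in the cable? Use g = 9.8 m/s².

Taking torques about the hinge:
Beam weight: 6.98 × 9.8 = 68.4 N down at 0.835 m → arm 0.835 m, τ = 68.4 × 0.835 = 57.11 N·m clockwise.
Battery pack: 26.2 × 9.8 = 256.8 N down at 0.517 m → arm 0.517 m, τ = 256.8 × 0.517 = 132.8 N·m clockwise.
Potted plant: 6.53 × 9.8 = 63.99 N down at 1.11 m → arm 1.11 m, τ = 63.99 × 1.11 = 71.03 N·m clockwise.
Total clockwise load moment = 260.9 N·m.
The cable tension T acts at 1.67 m; only its component perpendicular to the beam, T sinθ, produces torque. sinθ = h/√(h²+d²) = 1.17/√(1.17²+1.67²) = 0.5738.
Balancing moments: T × 1.67 × 0.5738 = 260.9, giving T = 260.9 / 0.9582 = 272 N.

T ≈ 272 N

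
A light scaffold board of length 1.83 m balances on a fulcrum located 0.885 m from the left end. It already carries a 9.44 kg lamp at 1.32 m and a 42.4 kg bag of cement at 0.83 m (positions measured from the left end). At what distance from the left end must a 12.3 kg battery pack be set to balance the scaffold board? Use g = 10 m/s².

x ≈ 0.741 m from the left end

Choose the fulcrum (at 0.885 m from the left end) as the axis so the support reaction has zero arm there.
Lamp: 9.44 × 10 = 94.4 N down at 1.32 m → arm 0.435 m, τ = 94.4 × 0.435 = 41.06 N·m clockwise.
Bag of cement: 42.4 × 10 = 424 N down at 0.83 m → arm 0.055 m, τ = 424 × 0.055 = 23.32 N·m counterclockwise.
Net moment of existing loads = 17.74 N·m clockwise.
The battery pack weighs 12.3 × 10 = 123 N and must supply an equal counterclockwise moment, so its lever arm about the fulcrum is 17.74 / 123 = 0.144 m.
That puts it at 0.885 − 0.144 = 0.741 m from the left end.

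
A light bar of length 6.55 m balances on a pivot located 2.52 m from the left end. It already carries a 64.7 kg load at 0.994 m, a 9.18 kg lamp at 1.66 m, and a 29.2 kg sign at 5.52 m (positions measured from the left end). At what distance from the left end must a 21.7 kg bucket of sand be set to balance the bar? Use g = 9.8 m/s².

Choose the pivot (at 2.52 m from the left end) as the axis so the support reaction has zero arm there.
Load: 64.7 × 9.8 = 634.1 N down at 0.994 m → arm 1.526 m, τ = 634.1 × 1.526 = 967.6 N·m counterclockwise.
Lamp: 9.18 × 9.8 = 89.96 N down at 1.66 m → arm 0.86 m, τ = 89.96 × 0.86 = 77.37 N·m counterclockwise.
Sign: 29.2 × 9.8 = 286.2 N down at 5.52 m → arm 3 m, τ = 286.2 × 3 = 858.6 N·m clockwise.
Net moment of existing loads = 186.4 N·m counterclockwise.
The bucket of sand weighs 21.7 × 9.8 = 212.7 N and must supply an equal clockwise moment, so its lever arm about the pivot is 186.4 / 212.7 = 0.876 m.
That puts it at 2.52 + 0.876 = 3.4 m from the left end.

x ≈ 3.4 m from the left end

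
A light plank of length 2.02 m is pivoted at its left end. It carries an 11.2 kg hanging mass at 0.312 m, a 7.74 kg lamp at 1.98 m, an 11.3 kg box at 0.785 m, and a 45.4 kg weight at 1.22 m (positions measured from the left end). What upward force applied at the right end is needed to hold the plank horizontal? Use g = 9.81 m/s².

F ≈ 403 N

Take moments about the left end.
Hanging mass: 11.2 × 9.81 = 109.9 N down at 0.312 m → arm 0.312 m, τ = 109.9 × 0.312 = 34.29 N·m clockwise.
Lamp: 7.74 × 9.81 = 75.93 N down at 1.98 m → arm 1.98 m, τ = 75.93 × 1.98 = 150.3 N·m clockwise.
Box: 11.3 × 9.81 = 110.9 N down at 0.785 m → arm 0.785 m, τ = 110.9 × 0.785 = 87.06 N·m clockwise.
Weight: 45.4 × 9.81 = 445.4 N down at 1.22 m → arm 1.22 m, τ = 445.4 × 1.22 = 543.4 N·m clockwise.
Net moment of the loads = 815 N·m clockwise.
The upward force F acts at the right end, arm 2.02 m, giving F × 2.02 counterclockwise.
Setting net torque to zero: F × 2.02 = 815 → F = 815 / 2.02 = 403 N.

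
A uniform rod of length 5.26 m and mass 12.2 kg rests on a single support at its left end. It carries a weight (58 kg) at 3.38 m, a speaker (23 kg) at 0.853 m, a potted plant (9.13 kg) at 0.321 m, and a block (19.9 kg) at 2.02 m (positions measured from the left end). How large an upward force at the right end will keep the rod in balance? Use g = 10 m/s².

F ≈ 553 N

Taking torques about the left end:
Beam weight: 12.2 × 10 = 122 N down at 2.63 m → arm 2.63 m, τ = 122 × 2.63 = 320.9 N·m clockwise.
Weight: 58 × 10 = 580 N down at 3.38 m → arm 3.38 m, τ = 580 × 3.38 = 1960 N·m clockwise.
Speaker: 23 × 10 = 230 N down at 0.853 m → arm 0.853 m, τ = 230 × 0.853 = 196.2 N·m clockwise.
Potted plant: 9.13 × 10 = 91.3 N down at 0.321 m → arm 0.321 m, τ = 91.3 × 0.321 = 29.31 N·m clockwise.
Block: 19.9 × 10 = 199 N down at 2.02 m → arm 2.02 m, τ = 199 × 2.02 = 402 N·m clockwise.
Net moment of the loads = 2908 N·m clockwise.
The upward force F acts at the right end, arm 5.26 m, giving F × 5.26 counterclockwise.
Στ = 0 ⇒ F × 5.26 = 2908 ⇒ F = 2908 / 5.26 = 553 N.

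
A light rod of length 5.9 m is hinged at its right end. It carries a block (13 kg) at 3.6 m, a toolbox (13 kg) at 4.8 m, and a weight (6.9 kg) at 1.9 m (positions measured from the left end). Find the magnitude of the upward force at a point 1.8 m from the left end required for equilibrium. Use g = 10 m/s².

Take moments about the right end.
Block: 13 × 10 = 130 N down at 3.6 m → arm 2.3 m, τ = 130 × 2.3 = 299 N·m counterclockwise.
Toolbox: 13 × 10 = 130 N down at 4.8 m → arm 1.1 m, τ = 130 × 1.1 = 143 N·m counterclockwise.
Weight: 6.9 × 10 = 69 N down at 1.9 m → arm 4 m, τ = 69 × 4 = 276 N·m counterclockwise.
Net moment of the loads = 718 N·m counterclockwise.
The upward force F acts at a point 1.8 m from the left end, arm 4.1 m, giving F × 4.1 clockwise.
For rotational equilibrium, F × 4.1 = 718, so F = 718 / 4.1 = 175 N.

F ≈ 175 N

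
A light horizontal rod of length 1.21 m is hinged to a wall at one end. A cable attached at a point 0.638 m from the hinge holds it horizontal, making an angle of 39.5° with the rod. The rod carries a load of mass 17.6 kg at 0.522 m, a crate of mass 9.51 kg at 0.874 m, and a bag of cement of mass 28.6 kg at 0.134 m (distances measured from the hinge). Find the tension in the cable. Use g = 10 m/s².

T ≈ 526 N

Taking torques about the hinge:
Load: 17.6 × 10 = 176 N down at 0.522 m → arm 0.522 m, τ = 176 × 0.522 = 91.87 N·m clockwise.
Crate: 9.51 × 10 = 95.1 N down at 0.874 m → arm 0.874 m, τ = 95.1 × 0.874 = 83.12 N·m clockwise.
Bag of cement: 28.6 × 10 = 286 N down at 0.134 m → arm 0.134 m, τ = 286 × 0.134 = 38.32 N·m clockwise.
Total clockwise load moment = 213.3 N·m.
The cable tension T acts at 0.638 m; only its component perpendicular to the rod, T sinθ, produces torque. sin 39.5° = 0.6361.
Στ = 0 ⇒ T × 0.638 × 0.6361 = 213.3 ⇒ T = 213.3 / 0.4058 = 526 N.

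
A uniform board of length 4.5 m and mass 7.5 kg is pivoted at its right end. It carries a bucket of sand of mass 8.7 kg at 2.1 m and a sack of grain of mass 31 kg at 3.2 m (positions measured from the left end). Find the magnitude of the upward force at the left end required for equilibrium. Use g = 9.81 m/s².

Choose the right end as the axis so the unknown pivot reaction has zero arm there.
Beam weight: 7.5 × 9.81 = 73.58 N down at 2.25 m → arm 2.25 m, τ = 73.58 × 2.25 = 165.6 N·m counterclockwise.
Bucket of sand: 8.7 × 9.81 = 85.35 N down at 2.1 m → arm 2.4 m, τ = 85.35 × 2.4 = 204.8 N·m counterclockwise.
Sack of grain: 31 × 9.81 = 304.1 N down at 3.2 m → arm 1.3 m, τ = 304.1 × 1.3 = 395.3 N·m counterclockwise.
Net moment of the loads = 765.7 N·m counterclockwise.
The upward force F acts at the left end, arm 4.5 m, giving F × 4.5 clockwise.
Setting net torque to zero: F × 4.5 = 765.7 → F = 765.7 / 4.5 = 170 N.

F ≈ 170 N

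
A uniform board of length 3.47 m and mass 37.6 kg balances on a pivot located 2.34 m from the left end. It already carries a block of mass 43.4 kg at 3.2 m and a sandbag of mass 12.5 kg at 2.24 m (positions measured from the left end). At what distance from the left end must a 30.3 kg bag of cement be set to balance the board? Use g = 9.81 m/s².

Sum moments about the pivot (at 2.34 m from the left end) (the support reaction has zero arm there).
Beam weight: 37.6 × 9.81 = 368.9 N down at 1.735 m → arm 0.605 m, τ = 368.9 × 0.605 = 223.2 N·m counterclockwise.
Block: 43.4 × 9.81 = 425.8 N down at 3.2 m → arm 0.86 m, τ = 425.8 × 0.86 = 366.2 N·m clockwise.
Sandbag: 12.5 × 9.81 = 122.6 N down at 2.24 m → arm 0.1 m, τ = 122.6 × 0.1 = 12.26 N·m counterclockwise.
Net moment of existing loads = 130.7 N·m clockwise.
The bag of cement weighs 30.3 × 9.81 = 297.2 N and must supply an equal counterclockwise moment, so its lever arm about the pivot is 130.7 / 297.2 = 0.44 m.
That puts it at 2.34 − 0.44 = 1.9 m from the left end.

x ≈ 1.9 m from the left end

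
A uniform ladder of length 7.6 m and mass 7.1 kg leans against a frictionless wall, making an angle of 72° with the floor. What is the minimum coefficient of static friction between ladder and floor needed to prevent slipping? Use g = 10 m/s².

Sum moments about the foot of the ladder (the floor normal and friction both act there and drop out).
Ladder weight 7.1×10 = 71 N acts at 3.8 m along the ladder; its horizontal arm is 3.8·cos72° = 1.174 m → τ = 83.35 N·m clockwise.
Wall normal N acts horizontally at the top; its moment arm is the height L sinθ = 7.6·sin72° = 7.228 m, counterclockwise.
For rotational equilibrium, N × 7.228 = 83.35, so N = 11.53 N.
ΣFx = 0 ⇒ f = N_wall = 11.53 N. ΣFy = 0 ⇒ N_floor = 71 N.
μ_min = f / N_floor = 11.53 / 71 = 0.162.

μ_min ≈ 0.162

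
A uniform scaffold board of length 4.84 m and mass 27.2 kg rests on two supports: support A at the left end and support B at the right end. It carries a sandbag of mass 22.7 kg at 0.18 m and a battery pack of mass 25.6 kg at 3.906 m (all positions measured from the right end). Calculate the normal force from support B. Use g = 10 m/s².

Choose support A as the axis so its reaction then has zero moment arm.
Beam weight: 27.2 × 10 = 272 N down at 2.42 m → arm 2.42 m, τ = 272 × 2.42 = 658.2 N·m clockwise.
Sandbag: 22.7 × 10 = 227 N down at 0.18 m → arm 4.66 m, τ = 227 × 4.66 = 1058 N·m clockwise.
Battery pack: 25.6 × 10 = 256 N down at 3.906 m → arm 0.934 m, τ = 256 × 0.934 = 239.1 N·m clockwise.
Net load moment about support A = 1955 N·m clockwise.
Reaction R at support B is upward at 0 m, arm 4.84 m → moment R × 4.84 counterclockwise.
Balancing moments: R × 4.84 = 1955, giving R = 404 N.

R_B ≈ 404 N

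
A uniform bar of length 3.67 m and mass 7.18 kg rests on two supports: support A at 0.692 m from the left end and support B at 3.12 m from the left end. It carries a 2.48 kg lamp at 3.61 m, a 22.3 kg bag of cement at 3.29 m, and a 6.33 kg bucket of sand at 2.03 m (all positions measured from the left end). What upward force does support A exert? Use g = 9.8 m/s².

Taking torques about support B:
Beam weight: 7.18 × 9.8 = 70.36 N down at 1.835 m → arm 1.285 m, τ = 70.36 × 1.285 = 90.41 N·m counterclockwise.
Lamp: 2.48 × 9.8 = 24.3 N down at 3.61 m → arm 0.49 m, τ = 24.3 × 0.49 = 11.91 N·m clockwise.
Bag of cement: 22.3 × 9.8 = 218.5 N down at 3.29 m → arm 0.17 m, τ = 218.5 × 0.17 = 37.15 N·m clockwise.
Bucket of sand: 6.33 × 9.8 = 62.03 N down at 2.03 m → arm 1.09 m, τ = 62.03 × 1.09 = 67.61 N·m counterclockwise.
Net load moment about support B = 109 N·m counterclockwise.
Reaction R at support A is upward at 0.692 m, arm 2.428 m → moment R × 2.428 clockwise.
For rotational equilibrium, R × 2.428 = 109, so R = 44.9 N.

R_A ≈ 44.9 N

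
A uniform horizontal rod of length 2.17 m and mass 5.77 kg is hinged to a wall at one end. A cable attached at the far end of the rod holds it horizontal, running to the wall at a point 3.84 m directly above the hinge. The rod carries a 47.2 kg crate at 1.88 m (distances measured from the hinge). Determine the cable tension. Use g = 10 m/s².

Choose the hinge as the axis so the unknown hinge reaction has zero arm there.
Beam weight: 5.77 × 10 = 57.7 N down at 1.085 m → arm 1.085 m, τ = 57.7 × 1.085 = 62.6 N·m clockwise.
Crate: 47.2 × 10 = 472 N down at 1.88 m → arm 1.88 m, τ = 472 × 1.88 = 887.4 N·m clockwise.
Total clockwise load moment = 950 N·m.
The cable tension T acts at 2.17 m; only its component perpendicular to the rod, T sinθ, produces torque. sinθ = h/√(h²+d²) = 3.84/√(3.84²+2.17²) = 0.8706.
For rotational equilibrium, T × 2.17 × 0.8706 = 950, so T = 950 / 1.889 = 503 N.

T ≈ 503 N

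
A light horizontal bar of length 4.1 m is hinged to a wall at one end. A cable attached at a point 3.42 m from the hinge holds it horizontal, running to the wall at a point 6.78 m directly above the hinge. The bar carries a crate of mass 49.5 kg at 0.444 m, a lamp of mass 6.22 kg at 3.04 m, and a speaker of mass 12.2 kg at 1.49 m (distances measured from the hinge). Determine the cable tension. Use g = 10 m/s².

Choose the hinge as the axis so the unknown hinge reaction has zero arm there.
Crate: 49.5 × 10 = 495 N down at 0.444 m → arm 0.444 m, τ = 495 × 0.444 = 219.8 N·m clockwise.
Lamp: 6.22 × 10 = 62.2 N down at 3.04 m → arm 3.04 m, τ = 62.2 × 3.04 = 189.1 N·m clockwise.
Speaker: 12.2 × 10 = 122 N down at 1.49 m → arm 1.49 m, τ = 122 × 1.49 = 181.8 N·m clockwise.
Total clockwise load moment = 590.7 N·m.
The cable tension T acts at 3.42 m; only its component perpendicular to the bar, T sinθ, produces torque. sinθ = h/√(h²+d²) = 6.78/√(6.78²+3.42²) = 0.8928.
For rotational equilibrium, T × 3.42 × 0.8928 = 590.7, so T = 590.7 / 3.053 = 193 N.

T ≈ 193 N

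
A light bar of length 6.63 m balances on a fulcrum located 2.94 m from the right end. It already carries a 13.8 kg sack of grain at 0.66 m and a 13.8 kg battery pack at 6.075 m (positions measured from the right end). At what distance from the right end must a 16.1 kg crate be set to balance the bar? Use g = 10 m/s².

x ≈ 2.21 m from the right end

About the fulcrum (at 2.94 m from the right end):
Sack of grain: 13.8 × 10 = 138 N down at 0.66 m → arm 2.28 m, τ = 138 × 2.28 = 314.6 N·m clockwise.
Battery pack: 13.8 × 10 = 138 N down at 6.075 m → arm 3.135 m, τ = 138 × 3.135 = 432.6 N·m counterclockwise.
Net moment of existing loads = 118 N·m counterclockwise.
The crate weighs 16.1 × 10 = 161 N and must supply an equal clockwise moment, so its lever arm about the fulcrum is 118 / 161 = 0.733 m.
That puts it at 2.94 − 0.733 = 2.21 m from the right end.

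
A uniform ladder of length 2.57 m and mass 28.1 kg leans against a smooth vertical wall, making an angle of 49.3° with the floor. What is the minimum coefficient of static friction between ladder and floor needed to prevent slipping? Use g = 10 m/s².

About the foot of the ladder:
Ladder weight 28.1×10 = 281 N acts at 1.285 m along the ladder; its horizontal arm is 1.285·cos49.3° = 0.8379 m → τ = 235.4 N·m clockwise.
Wall normal N acts horizontally at the top; its moment arm is the height L sinθ = 2.57·sin49.3° = 1.948 m, counterclockwise.
For rotational equilibrium, N × 1.948 = 235.4, so N = 120.8 N.
ΣFx = 0 ⇒ f = N_wall = 120.8 N. ΣFy = 0 ⇒ N_floor = 281 N.
μ_min = f / N_floor = 120.8 / 281 = 0.43.

μ_min ≈ 0.43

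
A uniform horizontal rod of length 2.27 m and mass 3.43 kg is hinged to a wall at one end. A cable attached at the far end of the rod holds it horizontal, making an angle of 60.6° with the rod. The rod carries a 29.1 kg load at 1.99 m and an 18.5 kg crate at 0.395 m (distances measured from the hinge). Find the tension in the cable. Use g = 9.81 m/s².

T ≈ 343 N

About the hinge:
Beam weight: 3.43 × 9.81 = 33.65 N down at 1.135 m → arm 1.135 m, τ = 33.65 × 1.135 = 38.19 N·m clockwise.
Load: 29.1 × 9.81 = 285.5 N down at 1.99 m → arm 1.99 m, τ = 285.5 × 1.99 = 568.1 N·m clockwise.
Crate: 18.5 × 9.81 = 181.5 N down at 0.395 m → arm 0.395 m, τ = 181.5 × 0.395 = 71.69 N·m clockwise.
Total clockwise load moment = 678 N·m.
The cable tension T acts at 2.27 m; only its component perpendicular to the rod, T sinθ, produces torque. sin 60.6° = 0.8712.
Setting net torque to zero: T × 2.27 × 0.8712 = 678 → T = 678 / 1.978 = 343 N.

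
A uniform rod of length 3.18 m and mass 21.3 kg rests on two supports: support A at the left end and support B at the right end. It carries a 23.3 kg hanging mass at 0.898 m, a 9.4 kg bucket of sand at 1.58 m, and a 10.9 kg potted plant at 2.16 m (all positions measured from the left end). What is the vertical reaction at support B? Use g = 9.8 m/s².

R_B ≈ 287 N

Take moments about support A.
Beam weight: 21.3 × 9.8 = 208.7 N down at 1.59 m → arm 1.59 m, τ = 208.7 × 1.59 = 331.8 N·m clockwise.
Hanging mass: 23.3 × 9.8 = 228.3 N down at 0.898 m → arm 0.898 m, τ = 228.3 × 0.898 = 205 N·m clockwise.
Bucket of sand: 9.4 × 9.8 = 92.12 N down at 1.58 m → arm 1.58 m, τ = 92.12 × 1.58 = 145.5 N·m clockwise.
Potted plant: 10.9 × 9.8 = 106.8 N down at 2.16 m → arm 2.16 m, τ = 106.8 × 2.16 = 230.7 N·m clockwise.
Net load moment about support A = 913 N·m clockwise.
Reaction R at support B is upward at 3.18 m, arm 3.18 m → moment R × 3.18 counterclockwise.
Balancing moments: R × 3.18 = 913, giving R = 287 N.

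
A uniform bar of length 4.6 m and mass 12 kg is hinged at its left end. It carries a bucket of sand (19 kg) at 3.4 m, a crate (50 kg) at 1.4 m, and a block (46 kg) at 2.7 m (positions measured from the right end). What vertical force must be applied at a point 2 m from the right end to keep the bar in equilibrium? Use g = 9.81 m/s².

Take moments about the left end.
Beam weight: 12 × 9.81 = 117.7 N down at 2.3 m → arm 2.3 m, τ = 117.7 × 2.3 = 270.7 N·m clockwise.
Bucket of sand: 19 × 9.81 = 186.4 N down at 3.4 m → arm 1.2 m, τ = 186.4 × 1.2 = 223.7 N·m clockwise.
Crate: 50 × 9.81 = 490.5 N down at 1.4 m → arm 3.2 m, τ = 490.5 × 3.2 = 1570 N·m clockwise.
Block: 46 × 9.81 = 451.3 N down at 2.7 m → arm 1.9 m, τ = 451.3 × 1.9 = 857.5 N·m clockwise.
Net moment of the loads = 2922 N·m clockwise.
The upward force F acts at a point 2 m from the right end, arm 2.6 m, giving F × 2.6 counterclockwise.
Setting net torque to zero: F × 2.6 = 2922 → F = 2922 / 2.6 = 1120 N.

F ≈ 1120 N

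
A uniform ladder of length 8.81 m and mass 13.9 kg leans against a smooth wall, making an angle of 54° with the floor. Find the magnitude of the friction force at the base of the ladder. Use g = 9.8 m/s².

Choose the foot of the ladder as the axis so the floor normal and friction both act there and drop out.
Ladder weight 13.9×9.8 = 136.2 N acts at 4.405 m along the ladder; its horizontal arm is 4.405·cos54° = 2.589 m → τ = 352.6 N·m clockwise.
Wall normal N acts horizontally at the top; its moment arm is the height L sinθ = 8.81·sin54° = 7.127 m, counterclockwise.
Setting net torque to zero: N × 7.127 = 352.6 → N = 49.5 N.
ΣFx = 0: friction at the foot balances the wall's push, so f = N_wall = 49.5 N.

f ≈ 49.5 N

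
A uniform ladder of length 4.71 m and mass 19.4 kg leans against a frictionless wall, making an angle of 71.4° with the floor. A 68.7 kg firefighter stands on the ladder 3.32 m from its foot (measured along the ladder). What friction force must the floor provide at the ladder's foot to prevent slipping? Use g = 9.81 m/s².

Sum moments about the foot of the ladder (the floor normal and friction both act there and drop out).
Ladder weight 19.4×9.81 = 190.3 N acts at 2.355 m along the ladder; its horizontal arm is 2.355·cos71.4° = 0.7511 m → τ = 142.9 N·m clockwise.
Firefighter: 68.7×9.81 = 673.9 N at 3.32 m → arm 1.059 m → τ = 713.7 N·m clockwise.
Wall normal N acts horizontally at the top; its moment arm is the height L sinθ = 4.71·sin71.4° = 4.464 m, counterclockwise.
Balancing moments: N × 4.464 = 856.6, giving N = 192 N.
ΣFx = 0: friction at the foot balances the wall's push, so f = N_wall = 192 N.

f ≈ 192 N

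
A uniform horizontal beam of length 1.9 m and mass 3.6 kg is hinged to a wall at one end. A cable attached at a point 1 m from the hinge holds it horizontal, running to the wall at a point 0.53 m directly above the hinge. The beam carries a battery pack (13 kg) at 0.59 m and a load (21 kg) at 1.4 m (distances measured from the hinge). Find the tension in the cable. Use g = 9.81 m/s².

Take moments about the hinge.
Beam weight: 3.6 × 9.81 = 35.32 N down at 0.95 m → arm 0.95 m, τ = 35.32 × 0.95 = 33.55 N·m clockwise.
Battery pack: 13 × 9.81 = 127.5 N down at 0.59 m → arm 0.59 m, τ = 127.5 × 0.59 = 75.22 N·m clockwise.
Load: 21 × 9.81 = 206 N down at 1.4 m → arm 1.4 m, τ = 206 × 1.4 = 288.4 N·m clockwise.
Total clockwise load moment = 397.2 N·m.
The cable tension T acts at 1 m; only its component perpendicular to the beam, T sinθ, produces torque. sinθ = h/√(h²+d²) = 0.53/√(0.53²+1²) = 0.4683.
Setting net torque to zero: T × 1 × 0.4683 = 397.2 → T = 397.2 / 0.4683 = 848 N.

T ≈ 848 N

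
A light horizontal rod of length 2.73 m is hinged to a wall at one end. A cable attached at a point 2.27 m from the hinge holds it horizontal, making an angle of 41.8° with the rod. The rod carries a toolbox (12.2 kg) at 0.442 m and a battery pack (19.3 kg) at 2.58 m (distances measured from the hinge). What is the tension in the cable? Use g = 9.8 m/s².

T ≈ 357 N

Sum moments about the hinge (the unknown hinge reaction has zero arm there).
Toolbox: 12.2 × 9.8 = 119.6 N down at 0.442 m → arm 0.442 m, τ = 119.6 × 0.442 = 52.86 N·m clockwise.
Battery pack: 19.3 × 9.8 = 189.1 N down at 2.58 m → arm 2.58 m, τ = 189.1 × 2.58 = 487.9 N·m clockwise.
Total clockwise load moment = 540.8 N·m.
The cable tension T acts at 2.27 m; only its component perpendicular to the rod, T sinθ, produces torque. sin 41.8° = 0.6665.
For rotational equilibrium, T × 2.27 × 0.6665 = 540.8, so T = 540.8 / 1.513 = 357 N.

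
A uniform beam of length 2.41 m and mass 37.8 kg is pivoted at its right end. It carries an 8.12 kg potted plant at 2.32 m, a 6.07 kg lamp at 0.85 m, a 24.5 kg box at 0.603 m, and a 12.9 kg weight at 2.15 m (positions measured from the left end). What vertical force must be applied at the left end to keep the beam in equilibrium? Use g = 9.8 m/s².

F ≈ 420 N

About the right end:
Beam weight: 37.8 × 9.8 = 370.4 N down at 1.205 m → arm 1.205 m, τ = 370.4 × 1.205 = 446.3 N·m counterclockwise.
Potted plant: 8.12 × 9.8 = 79.58 N down at 2.32 m → arm 0.09 m, τ = 79.58 × 0.09 = 7.162 N·m counterclockwise.
Lamp: 6.07 × 9.8 = 59.49 N down at 0.85 m → arm 1.56 m, τ = 59.49 × 1.56 = 92.8 N·m counterclockwise.
Box: 24.5 × 9.8 = 240.1 N down at 0.603 m → arm 1.807 m, τ = 240.1 × 1.807 = 433.9 N·m counterclockwise.
Weight: 12.9 × 9.8 = 126.4 N down at 2.15 m → arm 0.26 m, τ = 126.4 × 0.26 = 32.86 N·m counterclockwise.
Net moment of the loads = 1013 N·m counterclockwise.
The upward force F acts at the left end, arm 2.41 m, giving F × 2.41 clockwise.
Στ = 0 ⇒ F × 2.41 = 1013 ⇒ F = 1013 / 2.41 = 420 N.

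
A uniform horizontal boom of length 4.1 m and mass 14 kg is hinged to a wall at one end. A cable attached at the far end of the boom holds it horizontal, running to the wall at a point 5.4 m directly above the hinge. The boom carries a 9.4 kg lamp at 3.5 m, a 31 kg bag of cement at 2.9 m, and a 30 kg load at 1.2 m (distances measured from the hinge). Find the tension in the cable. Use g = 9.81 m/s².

T ≈ 563 N

Choose the hinge as the axis so the unknown hinge reaction has zero arm there.
Beam weight: 14 × 9.81 = 137.3 N down at 2.05 m → arm 2.05 m, τ = 137.3 × 2.05 = 281.5 N·m clockwise.
Lamp: 9.4 × 9.81 = 92.21 N down at 3.5 m → arm 3.5 m, τ = 92.21 × 3.5 = 322.7 N·m clockwise.
Bag of cement: 31 × 9.81 = 304.1 N down at 2.9 m → arm 2.9 m, τ = 304.1 × 2.9 = 881.9 N·m clockwise.
Load: 30 × 9.81 = 294.3 N down at 1.2 m → arm 1.2 m, τ = 294.3 × 1.2 = 353.2 N·m clockwise.
Total clockwise load moment = 1839 N·m.
The cable tension T acts at 4.1 m; only its component perpendicular to the boom, T sinθ, produces torque. sinθ = h/√(h²+d²) = 5.4/√(5.4²+4.1²) = 0.7964.
Setting net torque to zero: T × 4.1 × 0.7964 = 1839 → T = 1839 / 3.265 = 563 N.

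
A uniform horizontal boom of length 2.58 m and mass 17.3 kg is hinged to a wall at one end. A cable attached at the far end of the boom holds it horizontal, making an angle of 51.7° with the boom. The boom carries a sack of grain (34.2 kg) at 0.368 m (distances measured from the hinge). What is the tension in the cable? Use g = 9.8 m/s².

Taking torques about the hinge:
Beam weight: 17.3 × 9.8 = 169.5 N down at 1.29 m → arm 1.29 m, τ = 169.5 × 1.29 = 218.7 N·m clockwise.
Sack of grain: 34.2 × 9.8 = 335.2 N down at 0.368 m → arm 0.368 m, τ = 335.2 × 0.368 = 123.4 N·m clockwise.
Total clockwise load moment = 342.1 N·m.
The cable tension T acts at 2.58 m; only its component perpendicular to the boom, T sinθ, produces torque. sin 51.7° = 0.7848.
Στ = 0 ⇒ T × 2.58 × 0.7848 = 342.1 ⇒ T = 342.1 / 2.025 = 169 N.

T ≈ 169 N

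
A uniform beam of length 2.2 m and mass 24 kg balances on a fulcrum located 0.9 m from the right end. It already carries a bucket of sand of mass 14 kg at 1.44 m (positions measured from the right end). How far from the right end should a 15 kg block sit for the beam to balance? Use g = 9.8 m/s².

About the fulcrum (at 0.9 m from the right end):
Beam weight: 24 × 9.8 = 235.2 N down at 1.1 m → arm 0.2 m, τ = 235.2 × 0.2 = 47.04 N·m counterclockwise.
Bucket of sand: 14 × 9.8 = 137.2 N down at 1.44 m → arm 0.54 m, τ = 137.2 × 0.54 = 74.09 N·m counterclockwise.
Net moment of existing loads = 121.1 N·m counterclockwise.
The block weighs 15 × 9.8 = 147 N and must supply an equal clockwise moment, so its lever arm about the fulcrum is 121.1 / 147 = 0.824 m.
That puts it at 0.9 − 0.824 = 0.076 m from the right end.

x ≈ 0.076 m from the right end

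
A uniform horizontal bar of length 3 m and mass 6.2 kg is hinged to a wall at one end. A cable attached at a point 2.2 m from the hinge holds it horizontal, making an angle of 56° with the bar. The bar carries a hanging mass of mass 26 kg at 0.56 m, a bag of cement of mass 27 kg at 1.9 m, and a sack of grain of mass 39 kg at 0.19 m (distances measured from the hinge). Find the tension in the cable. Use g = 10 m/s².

T ≈ 453 N

Choose the hinge as the axis so the unknown hinge reaction has zero arm there.
Beam weight: 6.2 × 10 = 62 N down at 1.5 m → arm 1.5 m, τ = 62 × 1.5 = 93 N·m clockwise.
Hanging mass: 26 × 10 = 260 N down at 0.56 m → arm 0.56 m, τ = 260 × 0.56 = 145.6 N·m clockwise.
Bag of cement: 27 × 10 = 270 N down at 1.9 m → arm 1.9 m, τ = 270 × 1.9 = 513 N·m clockwise.
Sack of grain: 39 × 10 = 390 N down at 0.19 m → arm 0.19 m, τ = 390 × 0.19 = 74.1 N·m clockwise.
Total clockwise load moment = 825.7 N·m.
The cable tension T acts at 2.2 m; only its component perpendicular to the bar, T sinθ, produces torque. sin 56° = 0.829.
Στ = 0 ⇒ T × 2.2 × 0.829 = 825.7 ⇒ T = 825.7 / 1.824 = 453 N.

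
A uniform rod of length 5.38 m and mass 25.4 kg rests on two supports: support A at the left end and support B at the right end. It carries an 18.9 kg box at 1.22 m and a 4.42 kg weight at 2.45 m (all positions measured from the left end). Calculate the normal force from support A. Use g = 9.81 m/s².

R_A ≈ 292 N

Take moments about support B.
Beam weight: 25.4 × 9.81 = 249.2 N down at 2.69 m → arm 2.69 m, τ = 249.2 × 2.69 = 670.3 N·m counterclockwise.
Box: 18.9 × 9.81 = 185.4 N down at 1.22 m → arm 4.16 m, τ = 185.4 × 4.16 = 771.3 N·m counterclockwise.
Weight: 4.42 × 9.81 = 43.36 N down at 2.45 m → arm 2.93 m, τ = 43.36 × 2.93 = 127 N·m counterclockwise.
Net load moment about support B = 1569 N·m counterclockwise.
Reaction R at support A is upward at 0 m, arm 5.38 m → moment R × 5.38 clockwise.
Balancing moments: R × 5.38 = 1569, giving R = 292 N.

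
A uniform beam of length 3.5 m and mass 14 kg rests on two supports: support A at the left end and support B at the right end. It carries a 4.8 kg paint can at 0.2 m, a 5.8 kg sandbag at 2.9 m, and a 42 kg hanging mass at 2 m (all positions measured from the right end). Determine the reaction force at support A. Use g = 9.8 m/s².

R_A ≈ 354 N

Choose support B as the axis so its reaction then has zero moment arm.
Beam weight: 14 × 9.8 = 137.2 N down at 1.75 m → arm 1.75 m, τ = 137.2 × 1.75 = 240.1 N·m counterclockwise.
Paint can: 4.8 × 9.8 = 47.04 N down at 0.2 m → arm 0.2 m, τ = 47.04 × 0.2 = 9.408 N·m counterclockwise.
Sandbag: 5.8 × 9.8 = 56.84 N down at 2.9 m → arm 2.9 m, τ = 56.84 × 2.9 = 164.8 N·m counterclockwise.
Hanging mass: 42 × 9.8 = 411.6 N down at 2 m → arm 2 m, τ = 411.6 × 2 = 823.2 N·m counterclockwise.
Net load moment about support B = 1238 N·m counterclockwise.
Reaction R at support A is upward at 3.5 m, arm 3.5 m → moment R × 3.5 clockwise.
Setting net torque to zero: R × 3.5 = 1238 → R = 354 N.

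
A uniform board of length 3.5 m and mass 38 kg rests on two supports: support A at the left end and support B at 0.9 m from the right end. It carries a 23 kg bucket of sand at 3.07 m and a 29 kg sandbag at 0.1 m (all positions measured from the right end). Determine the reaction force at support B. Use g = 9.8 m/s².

Sum moments about support A (its reaction then has zero moment arm).
Beam weight: 38 × 9.8 = 372.4 N down at 1.75 m → arm 1.75 m, τ = 372.4 × 1.75 = 651.7 N·m clockwise.
Bucket of sand: 23 × 9.8 = 225.4 N down at 3.07 m → arm 0.43 m, τ = 225.4 × 0.43 = 96.92 N·m clockwise.
Sandbag: 29 × 9.8 = 284.2 N down at 0.1 m → arm 3.4 m, τ = 284.2 × 3.4 = 966.3 N·m clockwise.
Net load moment about support A = 1715 N·m clockwise.
Reaction R at support B is upward at 0.9 m, arm 2.6 m → moment R × 2.6 counterclockwise.
Balancing moments: R × 2.6 = 1715, giving R = 660 N.

R_B ≈ 660 N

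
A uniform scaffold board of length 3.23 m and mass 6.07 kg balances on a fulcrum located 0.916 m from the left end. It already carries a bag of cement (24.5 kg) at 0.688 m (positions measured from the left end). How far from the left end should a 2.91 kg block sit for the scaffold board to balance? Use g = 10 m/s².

About the fulcrum (at 0.916 m from the left end):
Beam weight: 6.07 × 10 = 60.7 N down at 1.615 m → arm 0.699 m, τ = 60.7 × 0.699 = 42.43 N·m clockwise.
Bag of cement: 24.5 × 10 = 245 N down at 0.688 m → arm 0.228 m, τ = 245 × 0.228 = 55.86 N·m counterclockwise.
Net moment of existing loads = 13.43 N·m counterclockwise.
The block weighs 2.91 × 10 = 29.1 N and must supply an equal clockwise moment, so its lever arm about the fulcrum is 13.43 / 29.1 = 0.462 m.
That puts it at 0.916 + 0.462 = 1.38 m from the left end.

x ≈ 1.38 m from the left end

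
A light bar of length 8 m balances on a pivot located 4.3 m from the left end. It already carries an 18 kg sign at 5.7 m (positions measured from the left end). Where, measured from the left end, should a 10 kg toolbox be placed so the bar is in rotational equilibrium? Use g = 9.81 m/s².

About the pivot (at 4.3 m from the left end):
Sign: 18 × 9.81 = 176.6 N down at 5.7 m → arm 1.4 m, τ = 176.6 × 1.4 = 247.2 N·m clockwise.
Net moment of existing loads = 247.2 N·m clockwise.
The toolbox weighs 10 × 9.81 = 98.1 N and must supply an equal counterclockwise moment, so its lever arm about the pivot is 247.2 / 98.1 = 2.52 m.
That puts it at 4.3 − 2.52 = 1.78 m from the left end.

x ≈ 1.78 m from the left end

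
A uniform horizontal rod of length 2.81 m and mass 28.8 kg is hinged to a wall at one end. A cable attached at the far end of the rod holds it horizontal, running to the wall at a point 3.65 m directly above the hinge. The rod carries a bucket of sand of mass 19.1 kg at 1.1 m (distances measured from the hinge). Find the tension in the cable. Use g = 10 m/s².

T ≈ 276 N

Taking torques about the hinge:
Beam weight: 28.8 × 10 = 288 N down at 1.405 m → arm 1.405 m, τ = 288 × 1.405 = 404.6 N·m clockwise.
Bucket of sand: 19.1 × 10 = 191 N down at 1.1 m → arm 1.1 m, τ = 191 × 1.1 = 210.1 N·m clockwise.
Total clockwise load moment = 614.7 N·m.
The cable tension T acts at 2.81 m; only its component perpendicular to the rod, T sinθ, produces torque. sinθ = h/√(h²+d²) = 3.65/√(3.65²+2.81²) = 0.7924.
For rotational equilibrium, T × 2.81 × 0.7924 = 614.7, so T = 614.7 / 2.227 = 276 N.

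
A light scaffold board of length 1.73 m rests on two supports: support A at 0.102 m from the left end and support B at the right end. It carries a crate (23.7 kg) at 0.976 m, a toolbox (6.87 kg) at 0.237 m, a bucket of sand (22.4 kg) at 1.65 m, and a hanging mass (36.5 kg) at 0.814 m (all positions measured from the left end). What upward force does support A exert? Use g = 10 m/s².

R_A ≈ 389 N

About support B:
Crate: 23.7 × 10 = 237 N down at 0.976 m → arm 0.754 m, τ = 237 × 0.754 = 178.7 N·m counterclockwise.
Toolbox: 6.87 × 10 = 68.7 N down at 0.237 m → arm 1.493 m, τ = 68.7 × 1.493 = 102.6 N·m counterclockwise.
Bucket of sand: 22.4 × 10 = 224 N down at 1.65 m → arm 0.08 m, τ = 224 × 0.08 = 17.92 N·m counterclockwise.
Hanging mass: 36.5 × 10 = 365 N down at 0.814 m → arm 0.916 m, τ = 365 × 0.916 = 334.3 N·m counterclockwise.
Net load moment about support B = 633.5 N·m counterclockwise.
Reaction R at support A is upward at 0.102 m, arm 1.628 m → moment R × 1.628 clockwise.
Balancing moments: R × 1.628 = 633.5, giving R = 389 N.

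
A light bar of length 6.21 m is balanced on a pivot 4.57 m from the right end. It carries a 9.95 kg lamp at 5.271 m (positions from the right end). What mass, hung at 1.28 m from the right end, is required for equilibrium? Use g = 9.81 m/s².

m ≈ 2.12 kg

About the pivot (at 4.57 m from the right end):
Lamp: 9.95 × 9.81 = 97.61 N down at 5.271 m → arm 0.701 m, τ = 97.61 × 0.701 = 68.42 N·m counterclockwise.
Net moment of known loads = 68.42 N·m counterclockwise.
An unknown mass m at 1.28 m has arm 3.29 m; its moment is m·g·3.29 clockwise.
Setting net torque to zero: m × 9.81 × 3.29 = 68.42 → m = 68.42 / (9.81 × 3.29) = 2.12 kg.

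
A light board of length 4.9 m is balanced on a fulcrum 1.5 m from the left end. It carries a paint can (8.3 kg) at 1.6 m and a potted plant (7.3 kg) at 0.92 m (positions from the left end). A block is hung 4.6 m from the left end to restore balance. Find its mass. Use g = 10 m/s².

m ≈ 1.1 kg

Taking torques about the fulcrum (at 1.5 m from the left end):
Paint can: 8.3 × 10 = 83 N down at 1.6 m → arm 0.1 m, τ = 83 × 0.1 = 8.3 N·m clockwise.
Potted plant: 7.3 × 10 = 73 N down at 0.92 m → arm 0.58 m, τ = 73 × 0.58 = 42.34 N·m counterclockwise.
Net moment of known loads = 34.04 N·m counterclockwise.
An unknown mass m at 4.6 m has arm 3.1 m; its moment is m·g·3.1 clockwise.
Setting net torque to zero: m × 10 × 3.1 = 34.04 → m = 34.04 / (10 × 3.1) = 1.1 kg.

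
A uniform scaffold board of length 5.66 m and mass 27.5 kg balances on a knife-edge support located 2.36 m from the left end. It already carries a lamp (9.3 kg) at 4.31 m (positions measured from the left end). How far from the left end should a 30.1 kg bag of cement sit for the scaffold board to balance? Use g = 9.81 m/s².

x ≈ 1.33 m from the left end

Choose the knife-edge support (at 2.36 m from the left end) as the axis so the support reaction has zero arm there.
Beam weight: 27.5 × 9.81 = 269.8 N down at 2.83 m → arm 0.47 m, τ = 269.8 × 0.47 = 126.8 N·m clockwise.
Lamp: 9.3 × 9.81 = 91.23 N down at 4.31 m → arm 1.95 m, τ = 91.23 × 1.95 = 177.9 N·m clockwise.
Net moment of existing loads = 304.7 N·m clockwise.
The bag of cement weighs 30.1 × 9.81 = 295.3 N and must supply an equal counterclockwise moment, so its lever arm about the knife-edge support is 304.7 / 295.3 = 1.03 m.
That puts it at 2.36 − 1.03 = 1.33 m from the left end.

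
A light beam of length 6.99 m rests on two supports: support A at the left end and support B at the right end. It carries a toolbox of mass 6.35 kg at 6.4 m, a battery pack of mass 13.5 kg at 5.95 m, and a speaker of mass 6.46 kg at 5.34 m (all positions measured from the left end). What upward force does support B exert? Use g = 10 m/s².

R_B ≈ 222 N

Taking torques about support A:
Toolbox: 6.35 × 10 = 63.5 N down at 6.4 m → arm 6.4 m, τ = 63.5 × 6.4 = 406.4 N·m clockwise.
Battery pack: 13.5 × 10 = 135 N down at 5.95 m → arm 5.95 m, τ = 135 × 5.95 = 803.2 N·m clockwise.
Speaker: 6.46 × 10 = 64.6 N down at 5.34 m → arm 5.34 m, τ = 64.6 × 5.34 = 345 N·m clockwise.
Net load moment about support A = 1555 N·m clockwise.
Reaction R at support B is upward at 6.99 m, arm 6.99 m → moment R × 6.99 counterclockwise.
Setting net torque to zero: R × 6.99 = 1555 → R = 222 N.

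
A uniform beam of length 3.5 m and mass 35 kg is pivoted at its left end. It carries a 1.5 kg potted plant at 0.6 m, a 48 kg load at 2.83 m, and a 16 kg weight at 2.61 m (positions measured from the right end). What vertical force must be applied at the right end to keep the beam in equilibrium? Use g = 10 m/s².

F ≈ 320 N

Choose the left end as the axis so the unknown pivot reaction has zero arm there.
Beam weight: 35 × 10 = 350 N down at 1.75 m → arm 1.75 m, τ = 350 × 1.75 = 612.5 N·m clockwise.
Potted plant: 1.5 × 10 = 15 N down at 0.6 m → arm 2.9 m, τ = 15 × 2.9 = 43.5 N·m clockwise.
Load: 48 × 10 = 480 N down at 2.83 m → arm 0.67 m, τ = 480 × 0.67 = 321.6 N·m clockwise.
Weight: 16 × 10 = 160 N down at 2.61 m → arm 0.89 m, τ = 160 × 0.89 = 142.4 N·m clockwise.
Net moment of the loads = 1120 N·m clockwise.
The upward force F acts at the right end, arm 3.5 m, giving F × 3.5 counterclockwise.
Στ = 0 ⇒ F × 3.5 = 1120 ⇒ F = 1120 / 3.5 = 320 N.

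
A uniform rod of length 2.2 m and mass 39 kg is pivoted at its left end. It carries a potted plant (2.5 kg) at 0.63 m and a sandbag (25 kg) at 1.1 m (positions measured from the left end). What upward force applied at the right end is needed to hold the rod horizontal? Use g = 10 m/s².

Sum moments about the left end (the unknown pivot reaction has zero arm there).
Beam weight: 39 × 10 = 390 N down at 1.1 m → arm 1.1 m, τ = 390 × 1.1 = 429 N·m clockwise.
Potted plant: 2.5 × 10 = 25 N down at 0.63 m → arm 0.63 m, τ = 25 × 0.63 = 15.75 N·m clockwise.
Sandbag: 25 × 10 = 250 N down at 1.1 m → arm 1.1 m, τ = 250 × 1.1 = 275 N·m clockwise.
Net moment of the loads = 719.8 N·m clockwise.
The upward force F acts at the right end, arm 2.2 m, giving F × 2.2 counterclockwise.
For rotational equilibrium, F × 2.2 = 719.8, so F = 719.8 / 2.2 = 327 N.

F ≈ 327 N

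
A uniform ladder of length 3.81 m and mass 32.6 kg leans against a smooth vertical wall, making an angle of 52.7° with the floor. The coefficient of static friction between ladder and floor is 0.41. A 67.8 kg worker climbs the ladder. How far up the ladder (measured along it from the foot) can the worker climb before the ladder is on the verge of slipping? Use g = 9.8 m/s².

About the foot of the ladder:
Ladder weight 32.6×9.8 = 319.5 N acts at 1.905 m along the ladder; its horizontal arm is 1.905·cos52.7° = 1.154 m → τ = 368.7 N·m clockwise.
Worker weight 67.8×9.8 = 664.4 N at distance d → arm d·cos52.7° → τ = 664.4·d·0.606 clockwise.
Wall normal N at the top has arm L sinθ = 3.031 m counterclockwise, so Στ = 0 gives N·3.031 = 368.7 + 402.6·d.
ΣFy = 0 ⇒ N_floor = 983.9 N, so the maximum friction is μ_s·N_floor = 0.41×983.9 = 403.4 N. ΣFx = 0 ⇒ N_wall = f, so at the slipping point N = 403.4 N.
Substituting: 403.4×3.031 = 368.7 + 402.6·d ⇒ d = (1223 − 368.7) / 402.6 = 2.12 m.

d ≈ 2.12 m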